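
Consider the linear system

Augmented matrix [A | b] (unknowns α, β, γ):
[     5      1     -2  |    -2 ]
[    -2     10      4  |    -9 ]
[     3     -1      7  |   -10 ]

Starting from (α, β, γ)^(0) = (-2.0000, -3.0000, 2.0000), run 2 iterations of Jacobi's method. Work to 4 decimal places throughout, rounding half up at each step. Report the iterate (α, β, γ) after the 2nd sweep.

Iteration 1:
  α = (-2 - (1)·-3.0000 - (-2)·2.0000) / (5) = 1.0000
  β = (-9 - (-2)·-2.0000 - (4)·2.0000) / (10) = -2.1000
  γ = (-10 - (3)·-2.0000 - (-1)·-3.0000) / (7) = -1.0000
Iteration 2:
  α = (-2 - (1)·-2.1000 - (-2)·-1.0000) / (5) = -0.3800
  β = (-9 - (-2)·1.0000 - (4)·-1.0000) / (10) = -0.3000
  γ = (-10 - (3)·1.0000 - (-1)·-2.1000) / (7) = -2.1571

(-0.3800, -0.3000, -2.1571)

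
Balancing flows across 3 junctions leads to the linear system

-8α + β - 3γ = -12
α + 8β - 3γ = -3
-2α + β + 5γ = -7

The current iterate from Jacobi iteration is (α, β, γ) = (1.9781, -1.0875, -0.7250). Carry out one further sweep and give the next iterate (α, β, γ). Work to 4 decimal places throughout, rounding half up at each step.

(1.6359, -0.8941, -0.3913)

One sweep:
  α = (-12 - (1)·-1.0875 - (-3)·-0.7250) / (-8) = 1.6359
  β = (-3 - (1)·1.9781 - (-3)·-0.7250) / (8) = -0.8941
  γ = (-7 - (-2)·1.9781 - (1)·-1.0875) / (5) = -0.3913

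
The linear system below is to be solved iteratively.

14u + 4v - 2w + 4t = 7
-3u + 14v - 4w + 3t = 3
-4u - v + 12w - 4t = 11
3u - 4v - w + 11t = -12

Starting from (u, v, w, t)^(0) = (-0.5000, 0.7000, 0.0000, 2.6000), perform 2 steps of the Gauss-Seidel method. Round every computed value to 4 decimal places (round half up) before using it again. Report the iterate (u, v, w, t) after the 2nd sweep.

(1.1347, 1.1252, 1.0607, -0.8948)

Iteration 1:
  u = (7 - (4)·0.7000 - (-2)·0.0000 - (4)·2.6000) / (14) = -0.4429
  v = (3 - (-3)·-0.4429 - (-4)·0.0000 - (3)·2.6000) / (14) = -0.4378
  w = (11 - (-4)·-0.4429 - (-1)·-0.4378 - (-4)·2.6000) / (12) = 1.5992
  t = (-12 - (3)·-0.4429 - (-4)·-0.4378 - (-1)·1.5992) / (11) = -0.9839
Iteration 2:
  u = (7 - (4)·-0.4378 - (-2)·1.5992 - (4)·-0.9839) / (14) = 1.1347
  v = (3 - (-3)·1.1347 - (-4)·1.5992 - (3)·-0.9839) / (14) = 1.1252
  w = (11 - (-4)·1.1347 - (-1)·1.1252 - (-4)·-0.9839) / (12) = 1.0607
  t = (-12 - (3)·1.1347 - (-4)·1.1252 - (-1)·1.0607) / (11) = -0.8948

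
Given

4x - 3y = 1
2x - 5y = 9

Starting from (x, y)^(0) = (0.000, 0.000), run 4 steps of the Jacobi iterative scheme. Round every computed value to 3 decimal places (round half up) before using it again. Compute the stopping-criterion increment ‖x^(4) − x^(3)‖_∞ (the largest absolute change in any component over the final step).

Iteration 1:
  x = (1 - (-3)·0.000) / (4) = 0.250
  y = (9 - (2)·0.000) / (-5) = -1.800
Iteration 2:
  x = (1 - (-3)·-1.800) / (4) = -1.100
  y = (9 - (2)·0.250) / (-5) = -1.700
Iteration 3:
  x = (1 - (-3)·-1.700) / (4) = -1.025
  y = (9 - (2)·-1.100) / (-5) = -2.240
Iteration 4:
  x = (1 - (-3)·-2.240) / (4) = -1.430
  y = (9 - (2)·-1.025) / (-5) = -2.210
Change: (-0.405, 0.030) → max |·| = 0.405

0.405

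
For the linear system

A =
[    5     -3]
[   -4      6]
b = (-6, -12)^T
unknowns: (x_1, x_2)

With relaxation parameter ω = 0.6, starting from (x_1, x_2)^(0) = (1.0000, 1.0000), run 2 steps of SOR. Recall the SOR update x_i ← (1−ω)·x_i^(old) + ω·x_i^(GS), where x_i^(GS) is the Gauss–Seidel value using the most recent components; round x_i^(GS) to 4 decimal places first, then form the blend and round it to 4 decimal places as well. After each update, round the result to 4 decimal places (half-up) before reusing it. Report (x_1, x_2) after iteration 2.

Iteration 1:
  x_1: GS value = (-6 - (-3)·1.0000) / (5) = -0.6000;  x_1 ← (1−ω)·1.0000 + ω·-0.6000 = 0.0400
  x_2: GS value = (-12 - (-4)·0.0400) / (6) = -1.9733;  x_2 ← (1−ω)·1.0000 + ω·-1.9733 = -0.7840
Iteration 2:
  x_1: GS value = (-6 - (-3)·-0.7840) / (5) = -1.6704;  x_1 ← (1−ω)·0.0400 + ω·-1.6704 = -0.9862
  x_2: GS value = (-12 - (-4)·-0.9862) / (6) = -2.6575;  x_2 ← (1−ω)·-0.7840 + ω·-2.6575 = -1.9081

(-0.9862, -1.9081)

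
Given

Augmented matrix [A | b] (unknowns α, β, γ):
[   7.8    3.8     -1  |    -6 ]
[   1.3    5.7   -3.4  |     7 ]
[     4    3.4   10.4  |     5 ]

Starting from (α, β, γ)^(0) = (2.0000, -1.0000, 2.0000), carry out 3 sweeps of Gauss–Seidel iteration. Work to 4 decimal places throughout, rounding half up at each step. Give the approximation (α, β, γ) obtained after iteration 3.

Iteration 1:
  α = (-6 - (3.8)·-1.0000 - (-1)·2.0000) / (7.8) = -0.0256
  β = (7 - (1.3)·-0.0256 - (-3.4)·2.0000) / (5.7) = 2.4269
  γ = (5 - (4)·-0.0256 - (3.4)·2.4269) / (10.4) = -0.3028
Iteration 2:
  α = (-6 - (3.8)·2.4269 - (-1)·-0.3028) / (7.8) = -1.9904
  β = (7 - (1.3)·-1.9904 - (-3.4)·-0.3028) / (5.7) = 1.5014
  γ = (5 - (4)·-1.9904 - (3.4)·1.5014) / (10.4) = 0.7555
Iteration 3:
  α = (-6 - (3.8)·1.5014 - (-1)·0.7555) / (7.8) = -1.4038
  β = (7 - (1.3)·-1.4038 - (-3.4)·0.7555) / (5.7) = 1.9989
  γ = (5 - (4)·-1.4038 - (3.4)·1.9989) / (10.4) = 0.3672

(-1.4038, 1.9989, 0.3672)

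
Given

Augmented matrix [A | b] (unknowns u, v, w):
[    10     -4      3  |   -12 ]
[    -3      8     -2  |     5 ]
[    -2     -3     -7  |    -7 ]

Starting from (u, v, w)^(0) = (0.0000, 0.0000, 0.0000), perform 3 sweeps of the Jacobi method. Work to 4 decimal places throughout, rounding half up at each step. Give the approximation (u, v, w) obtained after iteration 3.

(-1.3525, 0.4250, 1.1750)

Iteration 1:
  u = (-12 - (-4)·0.0000 - (3)·0.0000) / (10) = -1.2000
  v = (5 - (-3)·0.0000 - (-2)·0.0000) / (8) = 0.6250
  w = (-7 - (-2)·0.0000 - (-3)·0.0000) / (-7) = 1.0000
Iteration 2:
  u = (-12 - (-4)·0.6250 - (3)·1.0000) / (10) = -1.2500
  v = (5 - (-3)·-1.2000 - (-2)·1.0000) / (8) = 0.4250
  w = (-7 - (-2)·-1.2000 - (-3)·0.6250) / (-7) = 1.0750
Iteration 3:
  u = (-12 - (-4)·0.4250 - (3)·1.0750) / (10) = -1.3525
  v = (5 - (-3)·-1.2500 - (-2)·1.0750) / (8) = 0.4250
  w = (-7 - (-2)·-1.2500 - (-3)·0.4250) / (-7) = 1.1750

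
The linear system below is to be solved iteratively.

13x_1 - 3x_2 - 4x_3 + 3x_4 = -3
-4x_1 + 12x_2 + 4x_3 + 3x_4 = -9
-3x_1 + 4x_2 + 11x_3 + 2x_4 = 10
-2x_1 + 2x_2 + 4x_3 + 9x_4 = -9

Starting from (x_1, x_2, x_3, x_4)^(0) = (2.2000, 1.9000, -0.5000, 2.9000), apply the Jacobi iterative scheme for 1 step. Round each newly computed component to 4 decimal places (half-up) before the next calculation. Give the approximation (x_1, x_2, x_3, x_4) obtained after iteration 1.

Iteration 1:
  x_1 = (-3 - (-3)·1.9000 - (-4)·-0.5000 - (3)·2.9000) / (13) = -0.6154
  x_2 = (-9 - (-4)·2.2000 - (4)·-0.5000 - (3)·2.9000) / (12) = -0.5750
  x_3 = (10 - (-3)·2.2000 - (4)·1.9000 - (2)·2.9000) / (11) = 0.2909
  x_4 = (-9 - (-2)·2.2000 - (2)·1.9000 - (4)·-0.5000) / (9) = -0.7111

(-0.6154, -0.5750, 0.2909, -0.7111)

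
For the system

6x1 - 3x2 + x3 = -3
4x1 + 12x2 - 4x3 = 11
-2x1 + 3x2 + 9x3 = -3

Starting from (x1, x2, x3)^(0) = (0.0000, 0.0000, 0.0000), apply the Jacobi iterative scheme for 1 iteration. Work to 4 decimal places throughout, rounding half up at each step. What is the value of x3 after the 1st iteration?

Iteration 1:
  x1 = (-3 - (-3)·0.0000 - (1)·0.0000) / (6) = -0.5000
  x2 = (11 - (4)·0.0000 - (-4)·0.0000) / (12) = 0.9167
  x3 = (-3 - (-2)·0.0000 - (3)·0.0000) / (9) = -0.3333

-0.3333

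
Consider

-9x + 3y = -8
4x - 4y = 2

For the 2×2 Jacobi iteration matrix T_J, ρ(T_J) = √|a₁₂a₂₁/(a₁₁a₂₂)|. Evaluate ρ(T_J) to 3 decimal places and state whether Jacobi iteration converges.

a₁₂a₂₁/(a₁₁a₂₂) = (3)·(4) / ((-9)·(-4)) = 0.333333
ρ = √|0.333333| = √0.333333 = 0.577
ρ < 1, so Jacobi converges

0.577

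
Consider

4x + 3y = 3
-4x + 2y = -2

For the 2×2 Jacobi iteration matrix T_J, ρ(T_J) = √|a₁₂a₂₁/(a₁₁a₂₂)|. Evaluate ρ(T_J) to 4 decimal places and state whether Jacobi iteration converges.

a₁₂a₂₁/(a₁₁a₂₂) = (3)·(-4) / ((4)·(2)) = -1.500000
ρ = √|-1.500000| = √1.500000 = 1.2247
ρ > 1, so Jacobi diverges

1.2247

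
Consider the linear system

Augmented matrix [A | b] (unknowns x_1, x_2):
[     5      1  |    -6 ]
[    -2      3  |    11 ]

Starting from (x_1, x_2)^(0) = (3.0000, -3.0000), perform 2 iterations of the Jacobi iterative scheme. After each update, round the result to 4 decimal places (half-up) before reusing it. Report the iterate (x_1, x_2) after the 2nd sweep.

Iteration 1:
  x_1 = (-6 - (1)·-3.0000) / (5) = -0.6000
  x_2 = (11 - (-2)·3.0000) / (3) = 5.6667
Iteration 2:
  x_1 = (-6 - (1)·5.6667) / (5) = -2.3333
  x_2 = (11 - (-2)·-0.6000) / (3) = 3.2667

(-2.3333, 3.2667)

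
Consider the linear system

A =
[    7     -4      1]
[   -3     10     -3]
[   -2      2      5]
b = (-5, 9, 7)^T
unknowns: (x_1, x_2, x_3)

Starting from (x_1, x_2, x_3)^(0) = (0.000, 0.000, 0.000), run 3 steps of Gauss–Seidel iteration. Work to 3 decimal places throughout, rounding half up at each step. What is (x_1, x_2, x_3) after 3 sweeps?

(-0.249, 1.070, 0.872)

Iteration 1:
  x_1 = (-5 - (-4)·0.000 - (1)·0.000) / (7) = -0.714
  x_2 = (9 - (-3)·-0.714 - (-3)·0.000) / (10) = 0.686
  x_3 = (7 - (-2)·-0.714 - (2)·0.686) / (5) = 0.840
Iteration 2:
  x_1 = (-5 - (-4)·0.686 - (1)·0.840) / (7) = -0.442
  x_2 = (9 - (-3)·-0.442 - (-3)·0.840) / (10) = 1.019
  x_3 = (7 - (-2)·-0.442 - (2)·1.019) / (5) = 0.816
Iteration 3:
  x_1 = (-5 - (-4)·1.019 - (1)·0.816) / (7) = -0.249
  x_2 = (9 - (-3)·-0.249 - (-3)·0.816) / (10) = 1.070
  x_3 = (7 - (-2)·-0.249 - (2)·1.070) / (5) = 0.872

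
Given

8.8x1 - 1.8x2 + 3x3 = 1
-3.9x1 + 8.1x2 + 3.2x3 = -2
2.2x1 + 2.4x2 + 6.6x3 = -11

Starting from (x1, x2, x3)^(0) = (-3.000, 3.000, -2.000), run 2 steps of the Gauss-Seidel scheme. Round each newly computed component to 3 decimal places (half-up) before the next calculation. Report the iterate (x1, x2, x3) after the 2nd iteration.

(1.243, 1.371, -2.580)

Iteration 1:
  x1 = (1 - (-1.8)·3.000 - (3)·-2.000) / (8.8) = 1.409
  x2 = (-2 - (-3.9)·1.409 - (3.2)·-2.000) / (8.1) = 1.222
  x3 = (-11 - (2.2)·1.409 - (2.4)·1.222) / (6.6) = -2.581
Iteration 2:
  x1 = (1 - (-1.8)·1.222 - (3)·-2.581) / (8.8) = 1.243
  x2 = (-2 - (-3.9)·1.243 - (3.2)·-2.581) / (8.1) = 1.371
  x3 = (-11 - (2.2)·1.243 - (2.4)·1.371) / (6.6) = -2.580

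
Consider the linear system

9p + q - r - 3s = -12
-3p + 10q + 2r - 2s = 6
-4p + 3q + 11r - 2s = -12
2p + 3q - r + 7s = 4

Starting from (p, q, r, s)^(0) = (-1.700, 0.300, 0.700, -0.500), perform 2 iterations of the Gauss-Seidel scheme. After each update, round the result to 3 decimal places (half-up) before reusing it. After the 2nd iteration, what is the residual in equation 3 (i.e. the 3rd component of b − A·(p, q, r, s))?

-0.769

Iteration 1:
  p = (-12 - (1)·0.300 - (-1)·0.700 - (-3)·-0.500) / (9) = -1.456
  q = (6 - (-3)·-1.456 - (2)·0.700 - (-2)·-0.500) / (10) = -0.077
  r = (-12 - (-4)·-1.456 - (3)·-0.077 - (-2)·-0.500) / (11) = -1.690
  s = (4 - (2)·-1.456 - (3)·-0.077 - (-1)·-1.690) / (7) = 0.779
Iteration 2:
  p = (-12 - (1)·-0.077 - (-1)·-1.690 - (-3)·0.779) / (9) = -1.253
  q = (6 - (-3)·-1.253 - (2)·-1.690 - (-2)·0.779) / (10) = 0.718
  r = (-12 - (-4)·-1.253 - (3)·0.718 - (-2)·0.779) / (11) = -1.601
  s = (4 - (2)·-1.253 - (3)·0.718 - (-1)·-1.601) / (7) = 0.393
Residual b − A·x = (-1.863, -0.951, -0.769, 0.000)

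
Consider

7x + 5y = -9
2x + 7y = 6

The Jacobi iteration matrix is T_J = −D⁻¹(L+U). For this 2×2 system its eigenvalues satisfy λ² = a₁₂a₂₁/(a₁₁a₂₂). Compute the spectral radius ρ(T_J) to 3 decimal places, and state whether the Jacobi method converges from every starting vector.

a₁₂a₂₁/(a₁₁a₂₂) = (5)·(2) / ((7)·(7)) = 0.204082
ρ = √|0.204082| = √0.204082 = 0.452
ρ < 1, so Jacobi converges

0.452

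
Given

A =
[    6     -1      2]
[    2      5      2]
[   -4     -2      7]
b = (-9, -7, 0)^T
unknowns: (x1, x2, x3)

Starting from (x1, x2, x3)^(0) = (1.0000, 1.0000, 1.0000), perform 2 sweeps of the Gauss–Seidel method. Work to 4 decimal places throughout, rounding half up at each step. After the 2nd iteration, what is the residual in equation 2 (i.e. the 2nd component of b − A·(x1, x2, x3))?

-0.8891

Iteration 1:
  x1 = (-9 - (-1)·1.0000 - (2)·1.0000) / (6) = -1.6667
  x2 = (-7 - (2)·-1.6667 - (2)·1.0000) / (5) = -1.1333
  x3 = (0 - (-4)·-1.6667 - (-2)·-1.1333) / (7) = -1.2762
Iteration 2:
  x1 = (-9 - (-1)·-1.1333 - (2)·-1.2762) / (6) = -1.2635
  x2 = (-7 - (2)·-1.2635 - (2)·-1.2762) / (5) = -0.3841
  x3 = (0 - (-4)·-1.2635 - (-2)·-0.3841) / (7) = -0.8317
Residual b − A·x = (-0.1397, -0.8891, -0.0003)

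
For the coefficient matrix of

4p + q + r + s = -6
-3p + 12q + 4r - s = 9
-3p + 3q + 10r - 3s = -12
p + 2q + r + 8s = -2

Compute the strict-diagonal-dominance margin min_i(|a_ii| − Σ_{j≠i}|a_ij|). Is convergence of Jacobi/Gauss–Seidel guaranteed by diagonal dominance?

row 1: |4| − (1+1+1) = 1
row 2: |12| − (3+4+1) = 4
row 3: |10| − (3+3+3) = 1
row 4: |8| − (1+2+1) = 4
minimum over rows = 1 → strictly diagonally dominant (convergence guaranteed)

1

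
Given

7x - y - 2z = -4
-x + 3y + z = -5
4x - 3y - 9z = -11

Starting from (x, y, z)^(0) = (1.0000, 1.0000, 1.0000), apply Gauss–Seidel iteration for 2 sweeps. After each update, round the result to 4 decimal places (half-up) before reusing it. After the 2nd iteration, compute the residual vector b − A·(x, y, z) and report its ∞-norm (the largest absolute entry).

0.2883

Iteration 1:
  x = (-4 - (-1)·1.0000 - (-2)·1.0000) / (7) = -0.1429
  y = (-5 - (-1)·-0.1429 - (1)·1.0000) / (3) = -2.0476
  z = (-11 - (4)·-0.1429 - (-3)·-2.0476) / (-9) = 1.8412
Iteration 2:
  x = (-4 - (-1)·-2.0476 - (-2)·1.8412) / (7) = -0.3379
  y = (-5 - (-1)·-0.3379 - (1)·1.8412) / (3) = -2.3930
  z = (-11 - (4)·-0.3379 - (-3)·-2.3930) / (-9) = 1.8697
Residual b − A·x = (-0.2883, -0.0286, -0.0001); ∞-norm = 0.2883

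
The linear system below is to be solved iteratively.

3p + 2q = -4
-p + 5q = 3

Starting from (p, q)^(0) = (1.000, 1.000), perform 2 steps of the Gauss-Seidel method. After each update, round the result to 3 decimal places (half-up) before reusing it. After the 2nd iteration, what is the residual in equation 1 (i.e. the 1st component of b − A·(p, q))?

-0.213

Iteration 1:
  p = (-4 - (2)·1.000) / (3) = -2.000
  q = (3 - (-1)·-2.000) / (5) = 0.200
Iteration 2:
  p = (-4 - (2)·0.200) / (3) = -1.467
  q = (3 - (-1)·-1.467) / (5) = 0.307
Residual b − A·x = (-0.213, -0.002)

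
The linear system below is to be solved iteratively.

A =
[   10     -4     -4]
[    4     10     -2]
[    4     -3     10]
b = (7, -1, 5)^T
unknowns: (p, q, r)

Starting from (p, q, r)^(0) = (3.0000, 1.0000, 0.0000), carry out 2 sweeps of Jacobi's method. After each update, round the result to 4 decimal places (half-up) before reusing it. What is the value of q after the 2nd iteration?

Iteration 1:
  p = (7 - (-4)·1.0000 - (-4)·0.0000) / (10) = 1.1000
  q = (-1 - (4)·3.0000 - (-2)·0.0000) / (10) = -1.3000
  r = (5 - (4)·3.0000 - (-3)·1.0000) / (10) = -0.4000
Iteration 2:
  p = (7 - (-4)·-1.3000 - (-4)·-0.4000) / (10) = 0.0200
  q = (-1 - (4)·1.1000 - (-2)·-0.4000) / (10) = -0.6200
  r = (5 - (4)·1.1000 - (-3)·-1.3000) / (10) = -0.3300

-0.6200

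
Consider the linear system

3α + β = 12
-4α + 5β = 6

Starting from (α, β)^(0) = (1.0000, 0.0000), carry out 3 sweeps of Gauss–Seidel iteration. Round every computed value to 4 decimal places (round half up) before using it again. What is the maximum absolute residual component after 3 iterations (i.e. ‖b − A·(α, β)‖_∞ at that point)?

Iteration 1:
  α = (12 - (1)·0.0000) / (3) = 4.0000
  β = (6 - (-4)·4.0000) / (5) = 4.4000
Iteration 2:
  α = (12 - (1)·4.4000) / (3) = 2.5333
  β = (6 - (-4)·2.5333) / (5) = 3.2266
Iteration 3:
  α = (12 - (1)·3.2266) / (3) = 2.9245
  β = (6 - (-4)·2.9245) / (5) = 3.5396
Residual b − A·x = (-0.3131, 0.0000); ∞-norm = 0.3131

0.3131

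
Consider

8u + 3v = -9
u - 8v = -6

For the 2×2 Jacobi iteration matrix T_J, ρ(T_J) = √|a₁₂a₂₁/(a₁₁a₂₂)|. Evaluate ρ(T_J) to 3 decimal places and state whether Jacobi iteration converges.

a₁₂a₂₁/(a₁₁a₂₂) = (3)·(1) / ((8)·(-8)) = -0.046875
ρ = √|-0.046875| = √0.046875 = 0.217
ρ < 1, so Jacobi converges

0.217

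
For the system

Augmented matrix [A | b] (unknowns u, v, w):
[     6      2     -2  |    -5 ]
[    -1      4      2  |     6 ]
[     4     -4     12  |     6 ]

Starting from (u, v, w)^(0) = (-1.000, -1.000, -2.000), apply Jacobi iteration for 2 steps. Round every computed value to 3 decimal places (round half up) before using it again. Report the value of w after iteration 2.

Iteration 1:
  u = (-5 - (2)·-1.000 - (-2)·-2.000) / (6) = -1.167
  v = (6 - (-1)·-1.000 - (2)·-2.000) / (4) = 2.250
  w = (6 - (4)·-1.000 - (-4)·-1.000) / (12) = 0.500
Iteration 2:
  u = (-5 - (2)·2.250 - (-2)·0.500) / (6) = -1.417
  v = (6 - (-1)·-1.167 - (2)·0.500) / (4) = 0.958
  w = (6 - (4)·-1.167 - (-4)·2.250) / (12) = 1.639

1.639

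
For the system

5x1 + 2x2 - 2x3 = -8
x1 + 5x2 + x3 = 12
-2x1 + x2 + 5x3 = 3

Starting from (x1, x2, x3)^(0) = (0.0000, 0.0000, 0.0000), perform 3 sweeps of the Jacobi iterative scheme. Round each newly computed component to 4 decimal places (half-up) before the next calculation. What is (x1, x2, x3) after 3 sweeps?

Iteration 1:
  x1 = (-8 - (2)·0.0000 - (-2)·0.0000) / (5) = -1.6000
  x2 = (12 - (1)·0.0000 - (1)·0.0000) / (5) = 2.4000
  x3 = (3 - (-2)·0.0000 - (1)·0.0000) / (5) = 0.6000
Iteration 2:
  x1 = (-8 - (2)·2.4000 - (-2)·0.6000) / (5) = -2.3200
  x2 = (12 - (1)·-1.6000 - (1)·0.6000) / (5) = 2.6000
  x3 = (3 - (-2)·-1.6000 - (1)·2.4000) / (5) = -0.5200
Iteration 3:
  x1 = (-8 - (2)·2.6000 - (-2)·-0.5200) / (5) = -2.8480
  x2 = (12 - (1)·-2.3200 - (1)·-0.5200) / (5) = 2.9680
  x3 = (3 - (-2)·-2.3200 - (1)·2.6000) / (5) = -0.8480

(-2.8480, 2.9680, -0.8480)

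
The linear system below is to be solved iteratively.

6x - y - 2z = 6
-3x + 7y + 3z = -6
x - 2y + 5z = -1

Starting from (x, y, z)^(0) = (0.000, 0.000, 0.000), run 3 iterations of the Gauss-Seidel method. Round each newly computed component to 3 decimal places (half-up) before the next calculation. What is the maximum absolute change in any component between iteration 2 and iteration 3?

0.057

Iteration 1:
  x = (6 - (-1)·0.000 - (-2)·0.000) / (6) = 1.000
  y = (-6 - (-3)·1.000 - (3)·0.000) / (7) = -0.429
  z = (-1 - (1)·1.000 - (-2)·-0.429) / (5) = -0.572
Iteration 2:
  x = (6 - (-1)·-0.429 - (-2)·-0.572) / (6) = 0.738
  y = (-6 - (-3)·0.738 - (3)·-0.572) / (7) = -0.296
  z = (-1 - (1)·0.738 - (-2)·-0.296) / (5) = -0.466
Iteration 3:
  x = (6 - (-1)·-0.296 - (-2)·-0.466) / (6) = 0.795
  y = (-6 - (-3)·0.795 - (3)·-0.466) / (7) = -0.317
  z = (-1 - (1)·0.795 - (-2)·-0.317) / (5) = -0.486
Change: (0.057, -0.021, -0.020) → max |·| = 0.057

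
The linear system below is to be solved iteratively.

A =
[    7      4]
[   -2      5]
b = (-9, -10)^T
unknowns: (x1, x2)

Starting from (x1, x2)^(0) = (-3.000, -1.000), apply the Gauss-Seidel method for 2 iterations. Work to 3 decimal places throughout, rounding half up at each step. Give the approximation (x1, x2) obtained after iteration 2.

(0.021, -1.992)

Iteration 1:
  x1 = (-9 - (4)·-1.000) / (7) = -0.714
  x2 = (-10 - (-2)·-0.714) / (5) = -2.286
Iteration 2:
  x1 = (-9 - (4)·-2.286) / (7) = 0.021
  x2 = (-10 - (-2)·0.021) / (5) = -1.992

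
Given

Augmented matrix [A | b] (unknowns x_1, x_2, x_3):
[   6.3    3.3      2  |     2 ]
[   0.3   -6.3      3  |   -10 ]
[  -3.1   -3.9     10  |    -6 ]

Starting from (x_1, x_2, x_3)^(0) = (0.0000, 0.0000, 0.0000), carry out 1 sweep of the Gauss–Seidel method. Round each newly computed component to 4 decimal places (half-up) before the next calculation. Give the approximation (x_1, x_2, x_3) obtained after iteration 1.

(0.3175, 1.6024, 0.1234)

Iteration 1:
  x_1 = (2 - (3.3)·0.0000 - (2)·0.0000) / (6.3) = 0.3175
  x_2 = (-10 - (0.3)·0.3175 - (3)·0.0000) / (-6.3) = 1.6024
  x_3 = (-6 - (-3.1)·0.3175 - (-3.9)·1.6024) / (10) = 0.1234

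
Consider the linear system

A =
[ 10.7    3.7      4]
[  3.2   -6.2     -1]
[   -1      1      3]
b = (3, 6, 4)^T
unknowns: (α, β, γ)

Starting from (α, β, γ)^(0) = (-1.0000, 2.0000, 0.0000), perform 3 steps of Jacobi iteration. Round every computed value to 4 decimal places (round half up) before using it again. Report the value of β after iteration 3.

-0.8952

Iteration 1:
  α = (3 - (3.7)·2.0000 - (4)·0.0000) / (10.7) = -0.4112
  β = (6 - (3.2)·-1.0000 - (-1)·0.0000) / (-6.2) = -1.4839
  γ = (4 - (-1)·-1.0000 - (1)·2.0000) / (3) = 0.3333
Iteration 2:
  α = (3 - (3.7)·-1.4839 - (4)·0.3333) / (10.7) = 0.6689
  β = (6 - (3.2)·-0.4112 - (-1)·0.3333) / (-6.2) = -1.2337
  γ = (4 - (-1)·-0.4112 - (1)·-1.4839) / (3) = 1.6909
Iteration 3:
  α = (3 - (3.7)·-1.2337 - (4)·1.6909) / (10.7) = 0.0749
  β = (6 - (3.2)·0.6689 - (-1)·1.6909) / (-6.2) = -0.8952
  γ = (4 - (-1)·0.6689 - (1)·-1.2337) / (3) = 1.9675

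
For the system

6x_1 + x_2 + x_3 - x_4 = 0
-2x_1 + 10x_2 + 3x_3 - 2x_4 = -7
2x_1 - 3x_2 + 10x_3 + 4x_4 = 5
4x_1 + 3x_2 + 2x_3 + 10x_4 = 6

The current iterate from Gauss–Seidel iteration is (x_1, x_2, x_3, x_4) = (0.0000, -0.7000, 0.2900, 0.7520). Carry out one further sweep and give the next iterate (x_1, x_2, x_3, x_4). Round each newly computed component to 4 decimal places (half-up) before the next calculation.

One sweep:
  x_1 = (0 - (1)·-0.7000 - (1)·0.2900 - (-1)·0.7520) / (6) = 0.1937
  x_2 = (-7 - (-2)·0.1937 - (3)·0.2900 - (-2)·0.7520) / (10) = -0.5979
  x_3 = (5 - (2)·0.1937 - (-3)·-0.5979 - (4)·0.7520) / (10) = -0.0189
  x_4 = (6 - (4)·0.1937 - (3)·-0.5979 - (2)·-0.0189) / (10) = 0.7057

(0.1937, -0.5979, -0.0189, 0.7057)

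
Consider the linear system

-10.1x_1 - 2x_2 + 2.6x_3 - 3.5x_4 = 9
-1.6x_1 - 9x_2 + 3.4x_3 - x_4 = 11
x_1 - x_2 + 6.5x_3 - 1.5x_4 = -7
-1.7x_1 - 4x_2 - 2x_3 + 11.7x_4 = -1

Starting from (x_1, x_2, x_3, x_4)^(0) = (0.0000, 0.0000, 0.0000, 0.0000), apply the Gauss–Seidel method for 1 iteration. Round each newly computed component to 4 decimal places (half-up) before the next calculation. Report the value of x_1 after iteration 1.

Iteration 1:
  x_1 = (9 - (-2)·0.0000 - (2.6)·0.0000 - (-3.5)·0.0000) / (-10.1) = -0.8911
  x_2 = (11 - (-1.6)·-0.8911 - (3.4)·0.0000 - (-1)·0.0000) / (-9) = -1.0638
  x_3 = (-7 - (1)·-0.8911 - (-1)·-1.0638 - (-1.5)·0.0000) / (6.5) = -1.1035
  x_4 = (-1 - (-1.7)·-0.8911 - (-4)·-1.0638 - (-2)·-1.1035) / (11.7) = -0.7673

-0.8911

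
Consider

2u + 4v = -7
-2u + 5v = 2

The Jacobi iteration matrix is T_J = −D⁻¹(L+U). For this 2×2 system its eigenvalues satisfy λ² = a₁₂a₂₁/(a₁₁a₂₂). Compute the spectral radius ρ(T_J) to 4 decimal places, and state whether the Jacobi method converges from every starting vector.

a₁₂a₂₁/(a₁₁a₂₂) = (4)·(-2) / ((2)·(5)) = -0.800000
ρ = √|-0.800000| = √0.800000 = 0.8944
ρ < 1, so Jacobi converges

0.8944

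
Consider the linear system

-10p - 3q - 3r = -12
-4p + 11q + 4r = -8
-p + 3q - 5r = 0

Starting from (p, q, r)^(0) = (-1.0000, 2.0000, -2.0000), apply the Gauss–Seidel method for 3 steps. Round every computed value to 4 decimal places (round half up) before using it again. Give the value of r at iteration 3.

Iteration 1:
  p = (-12 - (-3)·2.0000 - (-3)·-2.0000) / (-10) = 1.2000
  q = (-8 - (-4)·1.2000 - (4)·-2.0000) / (11) = 0.4364
  r = (0 - (-1)·1.2000 - (3)·0.4364) / (-5) = 0.0218
Iteration 2:
  p = (-12 - (-3)·0.4364 - (-3)·0.0218) / (-10) = 1.0625
  q = (-8 - (-4)·1.0625 - (4)·0.0218) / (11) = -0.3488
  r = (0 - (-1)·1.0625 - (3)·-0.3488) / (-5) = -0.4218
Iteration 3:
  p = (-12 - (-3)·-0.3488 - (-3)·-0.4218) / (-10) = 1.4312
  q = (-8 - (-4)·1.4312 - (4)·-0.4218) / (11) = -0.0535
  r = (0 - (-1)·1.4312 - (3)·-0.0535) / (-5) = -0.3183

-0.3183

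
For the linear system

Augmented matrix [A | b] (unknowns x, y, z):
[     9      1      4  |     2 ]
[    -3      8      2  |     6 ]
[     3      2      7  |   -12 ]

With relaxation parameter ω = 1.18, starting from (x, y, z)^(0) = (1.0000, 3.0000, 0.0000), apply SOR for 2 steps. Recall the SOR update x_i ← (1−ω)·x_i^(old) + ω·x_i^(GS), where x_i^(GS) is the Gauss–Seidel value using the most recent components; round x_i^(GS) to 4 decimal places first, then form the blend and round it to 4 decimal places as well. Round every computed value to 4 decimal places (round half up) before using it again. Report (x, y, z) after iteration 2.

(1.3061, 1.9965, -3.0081)

Iteration 1:
  x: GS value = (2 - (1)·3.0000 - (4)·0.0000) / (9) = -0.1111;  x ← (1−ω)·1.0000 + ω·-0.1111 = -0.3111
  y: GS value = (6 - (-3)·-0.3111 - (2)·0.0000) / (8) = 0.6333;  y ← (1−ω)·3.0000 + ω·0.6333 = 0.2073
  z: GS value = (-12 - (3)·-0.3111 - (2)·0.2073) / (7) = -1.6402;  z ← (1−ω)·0.0000 + ω·-1.6402 = -1.9354
Iteration 2:
  x: GS value = (2 - (1)·0.2073 - (4)·-1.9354) / (9) = 1.0594;  x ← (1−ω)·-0.3111 + ω·1.0594 = 1.3061
  y: GS value = (6 - (-3)·1.3061 - (2)·-1.9354) / (8) = 1.7236;  y ← (1−ω)·0.2073 + ω·1.7236 = 1.9965
  z: GS value = (-12 - (3)·1.3061 - (2)·1.9965) / (7) = -2.8445;  z ← (1−ω)·-1.9354 + ω·-2.8445 = -3.0081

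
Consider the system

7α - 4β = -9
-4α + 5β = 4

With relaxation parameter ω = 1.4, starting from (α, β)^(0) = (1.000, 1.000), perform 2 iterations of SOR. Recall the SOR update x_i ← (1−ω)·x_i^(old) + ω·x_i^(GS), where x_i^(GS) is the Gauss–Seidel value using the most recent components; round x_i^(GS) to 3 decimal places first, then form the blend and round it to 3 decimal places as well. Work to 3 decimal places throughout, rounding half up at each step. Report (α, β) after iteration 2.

(-1.918, -0.688)

Iteration 1:
  α: GS value = (-9 - (-4)·1.000) / (7) = -0.714;  α ← (1−ω)·1.000 + ω·-0.714 = -1.400
  β: GS value = (4 - (-4)·-1.400) / (5) = -0.320;  β ← (1−ω)·1.000 + ω·-0.320 = -0.848
Iteration 2:
  α: GS value = (-9 - (-4)·-0.848) / (7) = -1.770;  α ← (1−ω)·-1.400 + ω·-1.770 = -1.918
  β: GS value = (4 - (-4)·-1.918) / (5) = -0.734;  β ← (1−ω)·-0.848 + ω·-0.734 = -0.688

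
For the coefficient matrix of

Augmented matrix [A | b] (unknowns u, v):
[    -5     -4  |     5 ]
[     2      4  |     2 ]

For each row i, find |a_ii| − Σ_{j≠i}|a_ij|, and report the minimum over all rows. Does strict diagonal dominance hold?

1

row 1: |-5| − (4) = 1
row 2: |4| − (2) = 2
minimum over rows = 1 → strictly diagonally dominant (convergence guaranteed)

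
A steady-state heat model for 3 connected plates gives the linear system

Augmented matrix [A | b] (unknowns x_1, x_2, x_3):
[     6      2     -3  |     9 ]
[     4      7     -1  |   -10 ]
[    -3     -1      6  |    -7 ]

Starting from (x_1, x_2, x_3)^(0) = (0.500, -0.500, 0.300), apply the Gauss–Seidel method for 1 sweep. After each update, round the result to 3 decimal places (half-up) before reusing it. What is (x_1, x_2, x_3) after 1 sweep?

Iteration 1:
  x_1 = (9 - (2)·-0.500 - (-3)·0.300) / (6) = 1.817
  x_2 = (-10 - (4)·1.817 - (-1)·0.300) / (7) = -2.424
  x_3 = (-7 - (-3)·1.817 - (-1)·-2.424) / (6) = -0.662

(1.817, -2.424, -0.662)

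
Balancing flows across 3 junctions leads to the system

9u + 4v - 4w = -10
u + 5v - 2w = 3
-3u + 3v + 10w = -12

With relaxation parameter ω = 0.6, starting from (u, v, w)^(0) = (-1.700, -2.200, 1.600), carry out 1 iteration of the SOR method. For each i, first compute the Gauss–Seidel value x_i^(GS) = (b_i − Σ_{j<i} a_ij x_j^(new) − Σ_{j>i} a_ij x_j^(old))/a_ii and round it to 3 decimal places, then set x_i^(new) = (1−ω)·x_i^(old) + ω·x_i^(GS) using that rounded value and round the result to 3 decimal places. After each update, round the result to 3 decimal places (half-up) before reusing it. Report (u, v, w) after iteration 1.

(-0.333, -0.096, -0.123)

Iteration 1:
  u: GS value = (-10 - (4)·-2.200 - (-4)·1.600) / (9) = 0.578;  u ← (1−ω)·-1.700 + ω·0.578 = -0.333
  v: GS value = (3 - (1)·-0.333 - (-2)·1.600) / (5) = 1.307;  v ← (1−ω)·-2.200 + ω·1.307 = -0.096
  w: GS value = (-12 - (-3)·-0.333 - (3)·-0.096) / (10) = -1.271;  w ← (1−ω)·1.600 + ω·-1.271 = -0.123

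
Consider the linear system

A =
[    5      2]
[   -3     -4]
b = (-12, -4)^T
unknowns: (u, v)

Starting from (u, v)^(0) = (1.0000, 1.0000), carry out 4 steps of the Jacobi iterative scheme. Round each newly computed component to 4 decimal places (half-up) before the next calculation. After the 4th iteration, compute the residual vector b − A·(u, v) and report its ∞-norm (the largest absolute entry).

1.7100

Iteration 1:
  u = (-12 - (2)·1.0000) / (5) = -2.8000
  v = (-4 - (-3)·1.0000) / (-4) = 0.2500
Iteration 2:
  u = (-12 - (2)·0.2500) / (5) = -2.5000
  v = (-4 - (-3)·-2.8000) / (-4) = 3.1000
Iteration 3:
  u = (-12 - (2)·3.1000) / (5) = -3.6400
  v = (-4 - (-3)·-2.5000) / (-4) = 2.8750
Iteration 4:
  u = (-12 - (2)·2.8750) / (5) = -3.5500
  v = (-4 - (-3)·-3.6400) / (-4) = 3.7300
Residual b − A·x = (-1.7100, 0.2700); ∞-norm = 1.7100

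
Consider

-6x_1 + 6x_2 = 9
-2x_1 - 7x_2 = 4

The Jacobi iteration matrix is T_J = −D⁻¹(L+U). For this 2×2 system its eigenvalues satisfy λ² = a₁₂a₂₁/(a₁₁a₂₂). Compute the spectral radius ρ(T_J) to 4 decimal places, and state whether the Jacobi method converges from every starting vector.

0.5345

a₁₂a₂₁/(a₁₁a₂₂) = (6)·(-2) / ((-6)·(-7)) = -0.285714
ρ = √|-0.285714| = √0.285714 = 0.5345
ρ < 1, so Jacobi converges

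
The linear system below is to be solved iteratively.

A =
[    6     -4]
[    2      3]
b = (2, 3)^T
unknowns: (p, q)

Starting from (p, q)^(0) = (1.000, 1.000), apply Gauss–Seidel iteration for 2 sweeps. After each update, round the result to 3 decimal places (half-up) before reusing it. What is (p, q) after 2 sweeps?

(0.555, 0.630)

Iteration 1:
  p = (2 - (-4)·1.000) / (6) = 1.000
  q = (3 - (2)·1.000) / (3) = 0.333
Iteration 2:
  p = (2 - (-4)·0.333) / (6) = 0.555
  q = (3 - (2)·0.555) / (3) = 0.630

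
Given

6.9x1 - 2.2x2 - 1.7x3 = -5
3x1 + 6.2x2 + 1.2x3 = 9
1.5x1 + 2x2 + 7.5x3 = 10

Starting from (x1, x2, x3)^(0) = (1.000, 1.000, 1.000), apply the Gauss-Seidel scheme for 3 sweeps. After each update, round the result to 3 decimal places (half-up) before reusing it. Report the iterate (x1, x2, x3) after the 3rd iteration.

Iteration 1:
  x1 = (-5 - (-2.2)·1.000 - (-1.7)·1.000) / (6.9) = -0.159
  x2 = (9 - (3)·-0.159 - (1.2)·1.000) / (6.2) = 1.335
  x3 = (10 - (1.5)·-0.159 - (2)·1.335) / (7.5) = 1.009
Iteration 2:
  x1 = (-5 - (-2.2)·1.335 - (-1.7)·1.009) / (6.9) = -0.050
  x2 = (9 - (3)·-0.050 - (1.2)·1.009) / (6.2) = 1.281
  x3 = (10 - (1.5)·-0.050 - (2)·1.281) / (7.5) = 1.002
Iteration 3:
  x1 = (-5 - (-2.2)·1.281 - (-1.7)·1.002) / (6.9) = -0.069
  x2 = (9 - (3)·-0.069 - (1.2)·1.002) / (6.2) = 1.291
  x3 = (10 - (1.5)·-0.069 - (2)·1.291) / (7.5) = 1.003

(-0.069, 1.291, 1.003)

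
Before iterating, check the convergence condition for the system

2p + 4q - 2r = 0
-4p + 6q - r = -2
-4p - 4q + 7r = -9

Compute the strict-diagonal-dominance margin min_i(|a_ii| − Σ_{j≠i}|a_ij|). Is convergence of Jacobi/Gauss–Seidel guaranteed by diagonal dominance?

row 1: |2| − (4+2) = -4
row 2: |6| − (4+1) = 1
row 3: |7| − (4+4) = -1
minimum over rows = -4 → not strictly diagonally dominant

-4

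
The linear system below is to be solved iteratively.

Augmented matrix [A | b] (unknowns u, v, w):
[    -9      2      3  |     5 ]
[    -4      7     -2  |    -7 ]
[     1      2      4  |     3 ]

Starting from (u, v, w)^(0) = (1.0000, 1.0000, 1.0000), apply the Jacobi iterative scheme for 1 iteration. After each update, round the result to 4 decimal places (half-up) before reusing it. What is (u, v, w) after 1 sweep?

Iteration 1:
  u = (5 - (2)·1.0000 - (3)·1.0000) / (-9) = 0.0000
  v = (-7 - (-4)·1.0000 - (-2)·1.0000) / (7) = -0.1429
  w = (3 - (1)·1.0000 - (2)·1.0000) / (4) = 0.0000

(0.0000, -0.1429, 0.0000)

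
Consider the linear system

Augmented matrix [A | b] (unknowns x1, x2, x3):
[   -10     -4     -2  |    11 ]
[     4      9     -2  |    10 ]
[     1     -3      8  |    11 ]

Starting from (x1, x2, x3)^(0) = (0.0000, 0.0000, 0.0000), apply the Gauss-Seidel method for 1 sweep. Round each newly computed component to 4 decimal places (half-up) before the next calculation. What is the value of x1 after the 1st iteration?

Iteration 1:
  x1 = (11 - (-4)·0.0000 - (-2)·0.0000) / (-10) = -1.1000
  x2 = (10 - (4)·-1.1000 - (-2)·0.0000) / (9) = 1.6000
  x3 = (11 - (1)·-1.1000 - (-3)·1.6000) / (8) = 2.1125

-1.1000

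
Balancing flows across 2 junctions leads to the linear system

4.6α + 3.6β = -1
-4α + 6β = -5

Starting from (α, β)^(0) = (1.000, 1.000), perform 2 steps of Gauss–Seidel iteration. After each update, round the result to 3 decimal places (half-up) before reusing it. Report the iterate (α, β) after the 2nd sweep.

Iteration 1:
  α = (-1 - (3.6)·1.000) / (4.6) = -1.000
  β = (-5 - (-4)·-1.000) / (6) = -1.500
Iteration 2:
  α = (-1 - (3.6)·-1.500) / (4.6) = 0.957
  β = (-5 - (-4)·0.957) / (6) = -0.195

(0.957, -0.195)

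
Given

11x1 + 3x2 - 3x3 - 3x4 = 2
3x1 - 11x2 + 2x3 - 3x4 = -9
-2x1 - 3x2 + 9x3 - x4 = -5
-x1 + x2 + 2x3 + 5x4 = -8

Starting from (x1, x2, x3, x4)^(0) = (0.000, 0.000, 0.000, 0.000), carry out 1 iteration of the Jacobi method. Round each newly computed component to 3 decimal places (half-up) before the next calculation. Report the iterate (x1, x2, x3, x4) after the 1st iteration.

(0.182, 0.818, -0.556, -1.600)

Iteration 1:
  x1 = (2 - (3)·0.000 - (-3)·0.000 - (-3)·0.000) / (11) = 0.182
  x2 = (-9 - (3)·0.000 - (2)·0.000 - (-3)·0.000) / (-11) = 0.818
  x3 = (-5 - (-2)·0.000 - (-3)·0.000 - (-1)·0.000) / (9) = -0.556
  x4 = (-8 - (-1)·0.000 - (1)·0.000 - (2)·0.000) / (5) = -1.600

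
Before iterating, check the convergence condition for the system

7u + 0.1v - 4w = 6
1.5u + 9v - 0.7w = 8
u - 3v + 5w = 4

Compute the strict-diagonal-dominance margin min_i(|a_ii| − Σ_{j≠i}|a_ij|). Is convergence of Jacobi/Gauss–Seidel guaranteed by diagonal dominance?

row 1: |7| − (0.1+4) = 2.9
row 2: |9| − (1.5+0.7) = 6.8
row 3: |5| − (1+3) = 1
minimum over rows = 1 → strictly diagonally dominant (convergence guaranteed)

1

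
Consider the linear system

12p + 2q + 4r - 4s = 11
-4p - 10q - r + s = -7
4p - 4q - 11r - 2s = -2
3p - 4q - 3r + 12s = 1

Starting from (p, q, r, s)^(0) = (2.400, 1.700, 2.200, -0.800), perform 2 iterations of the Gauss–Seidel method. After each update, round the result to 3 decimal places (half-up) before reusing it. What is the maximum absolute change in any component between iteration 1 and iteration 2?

Iteration 1:
  p = (11 - (2)·1.700 - (4)·2.200 - (-4)·-0.800) / (12) = -0.367
  q = (-7 - (-4)·-0.367 - (-1)·2.200 - (1)·-0.800) / (-10) = 0.547
  r = (-2 - (4)·-0.367 - (-4)·0.547 - (-2)·-0.800) / (-11) = -0.005
  s = (1 - (3)·-0.367 - (-4)·0.547 - (-3)·-0.005) / (12) = 0.356
Iteration 2:
  p = (11 - (2)·0.547 - (4)·-0.005 - (-4)·0.356) / (12) = 0.946
  q = (-7 - (-4)·0.946 - (-1)·-0.005 - (1)·0.356) / (-10) = 0.358
  r = (-2 - (4)·0.946 - (-4)·0.358 - (-2)·0.356) / (-11) = 0.331
  s = (1 - (3)·0.946 - (-4)·0.358 - (-3)·0.331) / (12) = 0.049
Change: (1.313, -0.189, 0.336, -0.307) → max |·| = 1.313

1.313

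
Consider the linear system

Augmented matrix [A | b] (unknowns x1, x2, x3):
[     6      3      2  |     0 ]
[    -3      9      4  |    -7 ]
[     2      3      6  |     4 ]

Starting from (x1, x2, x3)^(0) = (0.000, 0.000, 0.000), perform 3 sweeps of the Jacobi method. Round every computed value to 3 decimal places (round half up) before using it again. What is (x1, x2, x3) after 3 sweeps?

(0.185, -1.191, 1.148)

Iteration 1:
  x1 = (0 - (3)·0.000 - (2)·0.000) / (6) = 0.000
  x2 = (-7 - (-3)·0.000 - (4)·0.000) / (9) = -0.778
  x3 = (4 - (2)·0.000 - (3)·0.000) / (6) = 0.667
Iteration 2:
  x1 = (0 - (3)·-0.778 - (2)·0.667) / (6) = 0.167
  x2 = (-7 - (-3)·0.000 - (4)·0.667) / (9) = -1.074
  x3 = (4 - (2)·0.000 - (3)·-0.778) / (6) = 1.056
Iteration 3:
  x1 = (0 - (3)·-1.074 - (2)·1.056) / (6) = 0.185
  x2 = (-7 - (-3)·0.167 - (4)·1.056) / (9) = -1.191
  x3 = (4 - (2)·0.167 - (3)·-1.074) / (6) = 1.148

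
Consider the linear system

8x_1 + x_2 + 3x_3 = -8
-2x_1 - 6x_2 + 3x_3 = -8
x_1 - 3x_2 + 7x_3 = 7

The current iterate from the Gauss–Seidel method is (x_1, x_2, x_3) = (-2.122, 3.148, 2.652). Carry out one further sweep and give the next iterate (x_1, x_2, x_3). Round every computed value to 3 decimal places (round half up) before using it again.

One sweep:
  x_1 = (-8 - (1)·3.148 - (3)·2.652) / (8) = -2.388
  x_2 = (-8 - (-2)·-2.388 - (3)·2.652) / (-6) = 3.455
  x_3 = (7 - (1)·-2.388 - (-3)·3.455) / (7) = 2.822

(-2.388, 3.455, 2.822)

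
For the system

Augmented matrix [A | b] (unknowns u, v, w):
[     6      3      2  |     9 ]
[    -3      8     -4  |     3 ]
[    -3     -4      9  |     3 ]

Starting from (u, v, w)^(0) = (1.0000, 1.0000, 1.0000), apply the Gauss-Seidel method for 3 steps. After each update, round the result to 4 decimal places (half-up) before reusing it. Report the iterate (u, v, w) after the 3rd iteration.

(0.5963, 1.1123, 1.0265)

Iteration 1:
  u = (9 - (3)·1.0000 - (2)·1.0000) / (6) = 0.6667
  v = (3 - (-3)·0.6667 - (-4)·1.0000) / (8) = 1.1250
  w = (3 - (-3)·0.6667 - (-4)·1.1250) / (9) = 1.0556
Iteration 2:
  u = (9 - (3)·1.1250 - (2)·1.0556) / (6) = 0.5856
  v = (3 - (-3)·0.5856 - (-4)·1.0556) / (8) = 1.1224
  w = (3 - (-3)·0.5856 - (-4)·1.1224) / (9) = 1.0274
Iteration 3:
  u = (9 - (3)·1.1224 - (2)·1.0274) / (6) = 0.5963
  v = (3 - (-3)·0.5963 - (-4)·1.0274) / (8) = 1.1123
  w = (3 - (-3)·0.5963 - (-4)·1.1123) / (9) = 1.0265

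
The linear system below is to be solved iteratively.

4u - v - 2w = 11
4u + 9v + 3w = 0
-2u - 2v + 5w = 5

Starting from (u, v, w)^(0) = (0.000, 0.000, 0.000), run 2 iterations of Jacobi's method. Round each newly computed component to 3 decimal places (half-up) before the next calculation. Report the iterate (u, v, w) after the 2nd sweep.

(3.250, -1.556, 2.100)

Iteration 1:
  u = (11 - (-1)·0.000 - (-2)·0.000) / (4) = 2.750
  v = (0 - (4)·0.000 - (3)·0.000) / (9) = 0.000
  w = (5 - (-2)·0.000 - (-2)·0.000) / (5) = 1.000
Iteration 2:
  u = (11 - (-1)·0.000 - (-2)·1.000) / (4) = 3.250
  v = (0 - (4)·2.750 - (3)·1.000) / (9) = -1.556
  w = (5 - (-2)·2.750 - (-2)·0.000) / (5) = 2.100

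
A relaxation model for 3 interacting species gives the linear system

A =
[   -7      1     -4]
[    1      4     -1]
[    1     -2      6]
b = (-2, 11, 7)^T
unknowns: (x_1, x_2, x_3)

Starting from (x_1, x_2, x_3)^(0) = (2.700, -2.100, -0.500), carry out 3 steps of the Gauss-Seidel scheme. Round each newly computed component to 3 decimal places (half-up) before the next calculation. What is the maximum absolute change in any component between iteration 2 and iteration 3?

Iteration 1:
  x_1 = (-2 - (1)·-2.100 - (-4)·-0.500) / (-7) = 0.271
  x_2 = (11 - (1)·0.271 - (-1)·-0.500) / (4) = 2.557
  x_3 = (7 - (1)·0.271 - (-2)·2.557) / (6) = 1.974
Iteration 2:
  x_1 = (-2 - (1)·2.557 - (-4)·1.974) / (-7) = -0.477
  x_2 = (11 - (1)·-0.477 - (-1)·1.974) / (4) = 3.363
  x_3 = (7 - (1)·-0.477 - (-2)·3.363) / (6) = 2.367
Iteration 3:
  x_1 = (-2 - (1)·3.363 - (-4)·2.367) / (-7) = -0.586
  x_2 = (11 - (1)·-0.586 - (-1)·2.367) / (4) = 3.488
  x_3 = (7 - (1)·-0.586 - (-2)·3.488) / (6) = 2.427
Change: (-0.109, 0.125, 0.060) → max |·| = 0.125

0.125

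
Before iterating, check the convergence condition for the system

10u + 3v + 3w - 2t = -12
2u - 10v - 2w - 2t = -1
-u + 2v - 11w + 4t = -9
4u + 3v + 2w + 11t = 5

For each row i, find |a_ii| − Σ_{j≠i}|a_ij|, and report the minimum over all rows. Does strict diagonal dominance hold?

2

row 1: |10| − (3+3+2) = 2
row 2: |-10| − (2+2+2) = 4
row 3: |-11| − (1+2+4) = 4
row 4: |11| − (4+3+2) = 2
minimum over rows = 2 → strictly diagonally dominant (convergence guaranteed)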